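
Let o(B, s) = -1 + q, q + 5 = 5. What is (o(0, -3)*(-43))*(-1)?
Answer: -43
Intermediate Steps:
q = 0 (q = -5 + 5 = 0)
o(B, s) = -1 (o(B, s) = -1 + 0 = -1)
(o(0, -3)*(-43))*(-1) = -1*(-43)*(-1) = 43*(-1) = -43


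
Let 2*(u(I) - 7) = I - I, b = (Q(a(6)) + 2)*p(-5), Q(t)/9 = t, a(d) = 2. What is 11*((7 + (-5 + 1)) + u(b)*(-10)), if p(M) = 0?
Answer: -737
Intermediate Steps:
Q(t) = 9*t
b = 0 (b = (9*2 + 2)*0 = (18 + 2)*0 = 20*0 = 0)
u(I) = 7 (u(I) = 7 + (I - I)/2 = 7 + (½)*0 = 7 + 0 = 7)
11*((7 + (-5 + 1)) + u(b)*(-10)) = 11*((7 + (-5 + 1)) + 7*(-10)) = 11*((7 - 4) - 70) = 11*(3 - 70) = 11*(-67) = -737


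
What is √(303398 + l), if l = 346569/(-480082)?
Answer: √69926618349069494/480082 ≈ 550.82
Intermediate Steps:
l = -346569/480082 (l = 346569*(-1/480082) = -346569/480082 ≈ -0.72190)
√(303398 + l) = √(303398 - 346569/480082) = √(145655572067/480082) = √69926618349069494/480082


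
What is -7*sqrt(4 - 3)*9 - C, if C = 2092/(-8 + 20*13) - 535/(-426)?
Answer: -649099/8946 ≈ -72.557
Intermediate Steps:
C = 85501/8946 (C = 2092/(-8 + 260) - 535*(-1/426) = 2092/252 + 535/426 = 2092*(1/252) + 535/426 = 523/63 + 535/426 = 85501/8946 ≈ 9.5574)
-7*sqrt(4 - 3)*9 - C = -7*sqrt(4 - 3)*9 - 1*85501/8946 = -7*sqrt(1)*9 - 85501/8946 = -7*1*9 - 85501/8946 = -7*9 - 85501/8946 = -63 - 85501/8946 = -649099/8946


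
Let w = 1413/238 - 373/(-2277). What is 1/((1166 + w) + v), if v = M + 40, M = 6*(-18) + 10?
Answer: 541926/603760183 ≈ 0.00089758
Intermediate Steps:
M = -98 (M = -108 + 10 = -98)
v = -58 (v = -98 + 40 = -58)
w = 3306175/541926 (w = 1413*(1/238) - 373*(-1/2277) = 1413/238 + 373/2277 = 3306175/541926 ≈ 6.1008)
1/((1166 + w) + v) = 1/((1166 + 3306175/541926) - 58) = 1/(635191891/541926 - 58) = 1/(603760183/541926) = 541926/603760183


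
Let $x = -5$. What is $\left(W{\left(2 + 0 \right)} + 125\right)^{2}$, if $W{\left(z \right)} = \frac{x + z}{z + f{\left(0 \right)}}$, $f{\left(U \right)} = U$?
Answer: $\frac{61009}{4} \approx 15252.0$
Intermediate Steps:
$W{\left(z \right)} = \frac{-5 + z}{z}$ ($W{\left(z \right)} = \frac{-5 + z}{z + 0} = \frac{-5 + z}{z}$)
$\left(W{\left(2 + 0 \right)} + 125\right)^{2} = \left(\frac{-5 + \left(2 + 0\right)}{2 + 0} + 125\right)^{2} = \left(\frac{-5 + 2}{2} + 125\right)^{2} = \left(\frac{1}{2} \left(-3\right) + 125\right)^{2} = \left(- \frac{3}{2} + 125\right)^{2} = \left(\frac{247}{2}\right)^{2} = \frac{61009}{4}$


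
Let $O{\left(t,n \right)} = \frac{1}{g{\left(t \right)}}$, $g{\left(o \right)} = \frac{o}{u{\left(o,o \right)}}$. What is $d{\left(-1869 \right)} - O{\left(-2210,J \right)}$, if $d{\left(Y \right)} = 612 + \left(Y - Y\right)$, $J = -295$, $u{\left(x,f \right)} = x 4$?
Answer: $608$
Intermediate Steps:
$u{\left(x,f \right)} = 4 x$
$g{\left(o \right)} = \frac{1}{4}$ ($g{\left(o \right)} = \frac{o}{4 o} = o \frac{1}{4 o} = \frac{1}{4}$)
$O{\left(t,n \right)} = 4$ ($O{\left(t,n \right)} = \frac{1}{\frac{1}{4}} = 4$)
$d{\left(Y \right)} = 612$ ($d{\left(Y \right)} = 612 + 0 = 612$)
$d{\left(-1869 \right)} - O{\left(-2210,J \right)} = 612 - 4 = 608$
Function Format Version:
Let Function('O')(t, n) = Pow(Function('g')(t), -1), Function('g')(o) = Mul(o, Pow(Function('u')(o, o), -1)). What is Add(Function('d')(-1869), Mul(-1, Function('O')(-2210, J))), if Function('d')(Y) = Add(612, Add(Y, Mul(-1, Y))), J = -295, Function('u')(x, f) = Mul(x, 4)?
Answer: 608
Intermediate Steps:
Function('u')(x, f) = Mul(4, x)
Function('g')(o) = Rational(1, 4) (Function('g')(o) = Mul(o, Pow(Mul(4, o), -1)) = Mul(o, Mul(Rational(1, 4), Pow(o, -1))) = Rational(1, 4))
Function('O')(t, n) = 4 (Function('O')(t, n) = Pow(Rational(1, 4), -1) = 4)
Function('d')(Y) = 612 (Function('d')(Y) = Add(612, 0) = 612)
Add(Function('d')(-1869), Mul(-1, Function('O')(-2210, J))) = Add(612, Mul(-1, 4)) = Add(612, -4) = 608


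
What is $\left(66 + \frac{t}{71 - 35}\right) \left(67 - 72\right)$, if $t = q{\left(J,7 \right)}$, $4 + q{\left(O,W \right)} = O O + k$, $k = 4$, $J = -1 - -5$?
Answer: $- \frac{2990}{9} \approx -332.22$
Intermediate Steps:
$J = 4$ ($J = -1 + 5 = 4$)
$q{\left(O,W \right)} = O^{2}$ ($q{\left(O,W \right)} = -4 + \left(O O + 4\right) = -4 + \left(O^{2} + 4\right) = -4 + \left(4 + O^{2}\right) = O^{2}$)
$t = 16$ ($t = 4^{2} = 16$)
$\left(66 + \frac{t}{71 - 35}\right) \left(67 - 72\right) = \left(66 + \frac{16}{71 - 35}\right) \left(67 - 72\right) = \left(66 + \frac{16}{71 - 35}\right) \left(-5\right) = \left(66 + \frac{16}{36}\right) \left(-5\right) = \left(66 + 16 \cdot \frac{1}{36}\right) \left(-5\right) = \left(66 + \frac{4}{9}\right) \left(-5\right) = \frac{598}{9} \left(-5\right) = - \frac{2990}{9}$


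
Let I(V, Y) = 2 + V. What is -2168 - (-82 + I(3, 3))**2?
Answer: -8097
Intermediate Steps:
-2168 - (-82 + I(3, 3))**2 = -2168 - (-82 + (2 + 3))**2 = -2168 - (-82 + 5)**2 = -2168 - 1*(-77)**2 = -2168 - 1*5929 = -2168 - 5929 = -8097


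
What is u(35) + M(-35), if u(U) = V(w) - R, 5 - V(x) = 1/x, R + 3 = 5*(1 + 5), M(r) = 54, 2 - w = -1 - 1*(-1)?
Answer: 63/2 ≈ 31.500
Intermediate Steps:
w = 2 (w = 2 - (-1 - 1*(-1)) = 2 - (-1 + 1) = 2 - 1*0 = 2 + 0 = 2)
R = 27 (R = -3 + 5*(1 + 5) = -3 + 5*6 = -3 + 30 = 27)
V(x) = 5 - 1/x
u(U) = -45/2 (u(U) = (5 - 1/2) - 1*27 = (5 - 1*½) - 27 = (5 - ½) - 27 = 9/2 - 27 = -45/2)
u(35) + M(-35) = -45/2 + 54 = 63/2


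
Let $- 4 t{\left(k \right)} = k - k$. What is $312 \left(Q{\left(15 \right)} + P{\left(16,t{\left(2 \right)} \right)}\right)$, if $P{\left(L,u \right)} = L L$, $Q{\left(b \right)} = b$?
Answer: $84552$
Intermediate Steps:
$t{\left(k \right)} = 0$ ($t{\left(k \right)} = - \frac{k - k}{4} = \left(- \frac{1}{4}\right) 0 = 0$)
$P{\left(L,u \right)} = L^{2}$
$312 \left(Q{\left(15 \right)} + P{\left(16,t{\left(2 \right)} \right)}\right) = 312 \left(15 + 16^{2}\right) = 312 \left(15 + 256\right) = 312 \cdot 271 = 84552$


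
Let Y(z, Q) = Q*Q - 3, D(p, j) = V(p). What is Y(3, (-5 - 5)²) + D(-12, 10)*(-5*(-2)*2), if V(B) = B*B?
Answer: 12877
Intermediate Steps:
V(B) = B²
D(p, j) = p²
Y(z, Q) = -3 + Q² (Y(z, Q) = Q² - 3 = -3 + Q²)
Y(3, (-5 - 5)²) + D(-12, 10)*(-5*(-2)*2) = (-3 + ((-5 - 5)²)²) + (-12)²*(-5*(-2)*2) = (-3 + ((-10)²)²) + 144*(10*2) = (-3 + 100²) + 144*20 = (-3 + 10000) + 2880 = 9997 + 2880 = 12877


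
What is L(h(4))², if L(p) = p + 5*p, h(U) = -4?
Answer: 576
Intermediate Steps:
L(p) = 6*p
L(h(4))² = (6*(-4))² = (-24)² = 576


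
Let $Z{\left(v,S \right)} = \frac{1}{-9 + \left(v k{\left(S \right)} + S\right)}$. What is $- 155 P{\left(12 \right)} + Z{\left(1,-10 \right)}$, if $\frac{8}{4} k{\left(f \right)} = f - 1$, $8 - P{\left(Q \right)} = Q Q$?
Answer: $\frac{1032918}{49} \approx 21080.0$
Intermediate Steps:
$P{\left(Q \right)} = 8 - Q^{2}$ ($P{\left(Q \right)} = 8 - Q Q = 8 - Q^{2}$)
$k{\left(f \right)} = - \frac{1}{2} + \frac{f}{2}$ ($k{\left(f \right)} = \frac{f - 1}{2} = \frac{-1 + f}{2} = - \frac{1}{2} + \frac{f}{2}$)
$Z{\left(v,S \right)} = \frac{1}{-9 + S + v \left(- \frac{1}{2} + \frac{S}{2}\right)}$ ($Z{\left(v,S \right)} = \frac{1}{-9 + \left(v \left(- \frac{1}{2} + \frac{S}{2}\right) + S\right)} = \frac{1}{-9 + \left(S + v \left(- \frac{1}{2} + \frac{S}{2}\right)\right)} = \frac{1}{-9 + S + v \left(- \frac{1}{2} + \frac{S}{2}\right)}$)
$- 155 P{\left(12 \right)} + Z{\left(1,-10 \right)} = - 155 \left(8 - 12^{2}\right) + \frac{2}{-18 + 2 \left(-10\right) + 1 \left(-1 - 10\right)} = - 155 \left(8 - 144\right) + \frac{2}{-18 - 20 + 1 \left(-11\right)} = - 155 \left(8 - 144\right) + \frac{2}{-18 - 20 - 11} = \left(-155\right) \left(-136\right) + \frac{2}{-49} = 21080 + 2 \left(- \frac{1}{49}\right) = 21080 - \frac{2}{49} = \frac{1032918}{49}$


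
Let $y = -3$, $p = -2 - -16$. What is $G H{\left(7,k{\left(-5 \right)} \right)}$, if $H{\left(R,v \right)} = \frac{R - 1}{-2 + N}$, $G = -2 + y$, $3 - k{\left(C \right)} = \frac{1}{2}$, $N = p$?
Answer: $- \frac{5}{2} \approx -2.5$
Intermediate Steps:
$p = 14$ ($p = -2 + 16 = 14$)
$N = 14$
$k{\left(C \right)} = \frac{5}{2}$ ($k{\left(C \right)} = 3 - \frac{1}{2} = \frac{5}{2}$)
$G = -5$ ($G = -2 - 3 = -5$)
$H{\left(R,v \right)} = - \frac{1}{12} + \frac{R}{12}$ ($H{\left(R,v \right)} = \frac{R - 1}{-2 + 14} = \frac{-1 + R}{12} = \left(-1 + R\right) \frac{1}{12} = - \frac{1}{12} + \frac{R}{12}$)
$G H{\left(7,k{\left(-5 \right)} \right)} = - 5 \left(- \frac{1}{12} + \frac{1}{12} \cdot 7\right) = - 5 \left(- \frac{1}{12} + \frac{7}{12}\right) = \left(-5\right) \frac{1}{2} = - \frac{5}{2}$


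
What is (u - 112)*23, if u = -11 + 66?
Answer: -1311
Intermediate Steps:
u = 55
(u - 112)*23 = (55 - 112)*23 = -57*23 = -1311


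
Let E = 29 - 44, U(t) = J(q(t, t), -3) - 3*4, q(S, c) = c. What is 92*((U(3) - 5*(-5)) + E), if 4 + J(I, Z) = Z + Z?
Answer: -1104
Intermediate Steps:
J(I, Z) = -4 + 2*Z (J(I, Z) = -4 + (Z + Z) = -4 + 2*Z)
U(t) = -22 (U(t) = (-4 + 2*(-3)) - 3*4 = (-4 - 6) - 12 = -10 - 12 = -22)
E = -15
92*((U(3) - 5*(-5)) + E) = 92*((-22 - 5*(-5)) - 15) = 92*((-22 + 25) - 15) = 92*(3 - 15) = 92*(-12) = -1104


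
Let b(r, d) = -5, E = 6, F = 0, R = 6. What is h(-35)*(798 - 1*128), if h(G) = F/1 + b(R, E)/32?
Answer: -1675/16 ≈ -104.69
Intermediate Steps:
h(G) = -5/32 (h(G) = 0/1 - 5/32 = 0*1 - 5*1/32 = 0 - 5/32 = -5/32)
h(-35)*(798 - 1*128) = -5*(798 - 1*128)/32 = -5*(798 - 128)/32 = -5/32*670 = -1675/16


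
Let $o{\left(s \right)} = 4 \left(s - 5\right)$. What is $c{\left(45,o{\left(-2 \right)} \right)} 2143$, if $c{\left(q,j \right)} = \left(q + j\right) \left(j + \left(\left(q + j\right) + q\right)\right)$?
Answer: $1238654$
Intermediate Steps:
$o{\left(s \right)} = -20 + 4 s$ ($o{\left(s \right)} = 4 \left(-5 + s\right) = -20 + 4 s$)
$c{\left(q,j \right)} = \left(j + q\right) \left(2 j + 2 q\right)$ ($c{\left(q,j \right)} = \left(j + q\right) \left(j + \left(\left(j + q\right) + q\right)\right) = \left(j + q\right) \left(j + \left(j + 2 q\right)\right) = \left(j + q\right) \left(2 j + 2 q\right)$)
$c{\left(45,o{\left(-2 \right)} \right)} 2143 = \left(2 \left(-20 + 4 \left(-2\right)\right)^{2} + 2 \cdot 45^{2} + 4 \left(-20 + 4 \left(-2\right)\right) 45\right) 2143 = \left(2 \left(-20 - 8\right)^{2} + 2 \cdot 2025 + 4 \left(-20 - 8\right) 45\right) 2143 = \left(2 \left(-28\right)^{2} + 4050 + 4 \left(-28\right) 45\right) 2143 = \left(2 \cdot 784 + 4050 - 5040\right) 2143 = \left(1568 + 4050 - 5040\right) 2143 = 578 \cdot 2143 = 1238654$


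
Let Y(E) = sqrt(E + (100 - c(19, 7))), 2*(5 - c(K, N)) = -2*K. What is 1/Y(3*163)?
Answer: sqrt(565)/565 ≈ 0.042070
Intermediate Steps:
c(K, N) = 5 + K (c(K, N) = 5 - (-1)*K = 5 + K)
Y(E) = sqrt(76 + E) (Y(E) = sqrt(E + (100 - (5 + 19))) = sqrt(E + (100 - 1*24)) = sqrt(E + (100 - 24)) = sqrt(E + 76) = sqrt(76 + E))
1/Y(3*163) = 1/(sqrt(76 + 3*163)) = 1/(sqrt(76 + 489)) = 1/(sqrt(565)) = sqrt(565)/565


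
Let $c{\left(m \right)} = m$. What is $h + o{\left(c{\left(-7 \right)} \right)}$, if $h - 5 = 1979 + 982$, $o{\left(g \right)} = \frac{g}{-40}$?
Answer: $\frac{118647}{40} \approx 2966.2$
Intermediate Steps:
$o{\left(g \right)} = - \frac{g}{40}$ ($o{\left(g \right)} = g \left(- \frac{1}{40}\right) = - \frac{g}{40}$)
$h = 2966$ ($h = 5 + \left(1979 + 982\right) = 5 + 2961 = 2966$)
$h + o{\left(c{\left(-7 \right)} \right)} = 2966 - - \frac{7}{40} = 2966 + \frac{7}{40} = \frac{118647}{40}$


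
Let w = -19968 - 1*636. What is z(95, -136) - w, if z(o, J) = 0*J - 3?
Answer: 20601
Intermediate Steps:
z(o, J) = -3 (z(o, J) = 0 - 3 = -3)
w = -20604 (w = -19968 - 636 = -20604)
z(95, -136) - w = -3 - 1*(-20604) = -3 + 20604 = 20601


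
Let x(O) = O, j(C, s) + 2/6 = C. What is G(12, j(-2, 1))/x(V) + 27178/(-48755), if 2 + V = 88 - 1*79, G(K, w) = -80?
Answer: -584378/48755 ≈ -11.986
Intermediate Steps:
j(C, s) = -1/3 + C
V = 7 (V = -2 + (88 - 1*79) = -2 + (88 - 79) = -2 + 9 = 7)
G(12, j(-2, 1))/x(V) + 27178/(-48755) = -80/7 + 27178/(-48755) = -80*1/7 + 27178*(-1/48755) = -80/7 - 27178/48755 = -584378/48755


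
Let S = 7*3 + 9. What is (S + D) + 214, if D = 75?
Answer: 319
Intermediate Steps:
S = 30 (S = 21 + 9 = 30)
(S + D) + 214 = (30 + 75) + 214 = 105 + 214 = 319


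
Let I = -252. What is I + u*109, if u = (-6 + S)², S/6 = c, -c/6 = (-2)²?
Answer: 2452248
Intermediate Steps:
c = -24 (c = -6*(-2)² = -6*4 = -24)
S = -144 (S = 6*(-24) = -144)
u = 22500 (u = (-6 - 144)² = (-150)² = 22500)
I + u*109 = -252 + 22500*109 = -252 + 2452500 = 2452248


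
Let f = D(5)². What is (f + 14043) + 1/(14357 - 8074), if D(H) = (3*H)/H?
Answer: 88288717/6283 ≈ 14052.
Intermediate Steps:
D(H) = 3
f = 9 (f = 3² = 9)
(f + 14043) + 1/(14357 - 8074) = (9 + 14043) + 1/(14357 - 8074) = 14052 + 1/6283 = 88288717/6283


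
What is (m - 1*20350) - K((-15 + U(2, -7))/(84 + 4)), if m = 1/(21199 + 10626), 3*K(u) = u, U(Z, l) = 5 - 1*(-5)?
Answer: -170976470611/8401800 ≈ -20350.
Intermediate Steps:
U(Z, l) = 10 (U(Z, l) = 5 + 5 = 10)
K(u) = u/3
m = 1/31825 ≈ 3.1422e-5
(m - 1*20350) - K((-15 + U(2, -7))/(84 + 4)) = (1/31825 - 1*20350) - (-15 + 10)/(84 + 4)/3 = (1/31825 - 20350) - (-5/88)/3 = -647638749/31825 - (-5*1/88)/3 = -647638749/31825 - (-5)/(3*88) = -647638749/31825 - 1*(-5/264) = -647638749/31825 + 5/264 = -170976470611/8401800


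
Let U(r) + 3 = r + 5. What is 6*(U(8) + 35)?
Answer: 270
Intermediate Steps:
U(r) = 2 + r (U(r) = -3 + (r + 5) = -3 + (5 + r) = 2 + r)
6*(U(8) + 35) = 6*((2 + 8) + 35) = 6*(10 + 35) = 6*45 = 270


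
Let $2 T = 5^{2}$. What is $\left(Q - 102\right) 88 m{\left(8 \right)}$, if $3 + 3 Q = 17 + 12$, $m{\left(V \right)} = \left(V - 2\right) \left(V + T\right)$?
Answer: $-1010240$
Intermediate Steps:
$T = \frac{25}{2}$ ($T = \frac{5^{2}}{2} = \frac{1}{2} \cdot 25 = \frac{25}{2} \approx 12.5$)
$m{\left(V \right)} = \left(-2 + V\right) \left(\frac{25}{2} + V\right)$ ($m{\left(V \right)} = \left(V - 2\right) \left(V + \frac{25}{2}\right) = \left(-2 + V\right) \left(\frac{25}{2} + V\right)$)
$Q = \frac{26}{3}$ ($Q = -1 + \frac{17 + 12}{3} = -1 + \frac{1}{3} \cdot 29 = -1 + \frac{29}{3} = \frac{26}{3} \approx 8.6667$)
$\left(Q - 102\right) 88 m{\left(8 \right)} = \left(\frac{26}{3} - 102\right) 88 \left(-25 + 8^{2} + \frac{21}{2} \cdot 8\right) = \left(- \frac{280}{3}\right) 88 \left(-25 + 64 + 84\right) = \left(- \frac{24640}{3}\right) 123 = -1010240$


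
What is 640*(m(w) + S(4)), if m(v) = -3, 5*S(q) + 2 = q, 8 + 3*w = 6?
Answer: -1664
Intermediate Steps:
w = -2/3 (w = -8/3 + (1/3)*6 = -8/3 + 2 = -2/3 ≈ -0.66667)
S(q) = -2/5 + q/5
640*(m(w) + S(4)) = 640*(-3 + (-2/5 + (1/5)*4)) = 640*(-3 + (-2/5 + 4/5)) = 640*(-3 + 2/5) = 640*(-13/5) = -1664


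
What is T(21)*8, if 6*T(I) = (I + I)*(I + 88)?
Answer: 6104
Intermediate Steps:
T(I) = I*(88 + I)/3 (T(I) = ((I + I)*(I + 88))/6 = ((2*I)*(88 + I))/6 = (2*I*(88 + I))/6 = I*(88 + I)/3)
T(21)*8 = ((⅓)*21*(88 + 21))*8 = ((⅓)*21*109)*8 = 763*8 = 6104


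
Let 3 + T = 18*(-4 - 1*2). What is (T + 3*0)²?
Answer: 12321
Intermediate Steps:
T = -111 (T = -3 + 18*(-4 - 1*2) = -3 + 18*(-4 - 2) = -3 + 18*(-6) = -3 - 108 = -111)
(T + 3*0)² = (-111 + 3*0)² = (-111 + 0)² = (-111)² = 12321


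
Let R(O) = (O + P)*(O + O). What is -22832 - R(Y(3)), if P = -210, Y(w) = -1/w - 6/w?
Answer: -214406/9 ≈ -23823.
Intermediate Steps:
Y(w) = -7/w
R(O) = 2*O*(-210 + O) (R(O) = (O - 210)*(O + O) = (-210 + O)*(2*O) = 2*O*(-210 + O))
-22832 - R(Y(3)) = -22832 - 2*(-7/3)*(-210 - 7/3) = -22832 - 2*(-7*⅓)*(-210 - 7*⅓) = -22832 - 2*(-7)*(-210 - 7/3)/3 = -22832 - 2*(-7)*(-637)/(3*3) = -22832 - 1*8918/9 = -22832 - 8918/9 = -214406/9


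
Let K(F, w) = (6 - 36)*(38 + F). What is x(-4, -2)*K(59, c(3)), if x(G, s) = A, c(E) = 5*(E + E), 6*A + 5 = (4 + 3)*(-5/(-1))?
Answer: -14550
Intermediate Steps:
A = 5 (A = -5/6 + ((4 + 3)*(-5/(-1)))/6 = -5/6 + (7*(-5*(-1)))/6 = -5/6 + (7*5)/6 = -5/6 + (1/6)*35 = -5/6 + 35/6 = 5)
c(E) = 10*E (c(E) = 5*(2*E) = 10*E)
K(F, w) = -1140 - 30*F (K(F, w) = -30*(38 + F) = -1140 - 30*F)
x(G, s) = 5
x(-4, -2)*K(59, c(3)) = 5*(-1140 - 30*59) = 5*(-1140 - 1770) = 5*(-2910) = -14550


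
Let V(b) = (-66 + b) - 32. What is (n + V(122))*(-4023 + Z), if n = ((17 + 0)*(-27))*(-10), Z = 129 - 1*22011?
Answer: -119525670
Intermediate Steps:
V(b) = -98 + b
Z = -21882 (Z = 129 - 22011 = -21882)
n = 4590 (n = (17*(-27))*(-10) = -459*(-10) = 4590)
(n + V(122))*(-4023 + Z) = (4590 + (-98 + 122))*(-4023 - 21882) = (4590 + 24)*(-25905) = 4614*(-25905) = -119525670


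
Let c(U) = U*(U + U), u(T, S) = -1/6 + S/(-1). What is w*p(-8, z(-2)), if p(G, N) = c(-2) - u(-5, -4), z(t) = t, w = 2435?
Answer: 60875/6 ≈ 10146.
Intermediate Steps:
u(T, S) = -⅙ - S (u(T, S) = -1*⅙ + S*(-1) = -⅙ - S)
c(U) = 2*U² (c(U) = U*(2*U) = 2*U²)
p(G, N) = 25/6 (p(G, N) = 2*(-2)² - (-⅙ - 1*(-4)) = 2*4 - (-⅙ + 4) = 8 - 1*23/6 = 8 - 23/6 = 25/6)
w*p(-8, z(-2)) = 2435*(25/6) = 60875/6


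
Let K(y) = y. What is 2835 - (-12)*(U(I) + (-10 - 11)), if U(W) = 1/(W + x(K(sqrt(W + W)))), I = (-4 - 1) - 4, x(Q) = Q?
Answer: 28401/11 - 4*I*sqrt(2)/11 ≈ 2581.9 - 0.51426*I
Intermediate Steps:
I = -9 (I = -5 - 4 = -9)
U(W) = 1/(W + sqrt(2)*sqrt(W)) (U(W) = 1/(W + sqrt(W + W)) = 1/(W + sqrt(2*W)) = 1/(W + sqrt(2)*sqrt(W)))
2835 - (-12)*(U(I) + (-10 - 11)) = 2835 - (-12)*(1/(-9 + sqrt(2)*sqrt(-9)) + (-10 - 11)) = 2835 - (-12)*(1/(-9 + sqrt(2)*(3*I)) - 21) = 2835 - (-12)*(1/(-9 + 3*I*sqrt(2)) - 21) = 2835 - (-12)*(-21 + 1/(-9 + 3*I*sqrt(2))) = 2835 - (252 - 12/(-9 + 3*I*sqrt(2))) = 2835 + (-252 + 12/(-9 + 3*I*sqrt(2))) = 2583 + 12/(-9 + 3*I*sqrt(2))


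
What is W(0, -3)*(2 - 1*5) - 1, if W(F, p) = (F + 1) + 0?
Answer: -4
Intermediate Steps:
W(F, p) = 1 + F (W(F, p) = (1 + F) + 0 = 1 + F)
W(0, -3)*(2 - 1*5) - 1 = (1 + 0)*(2 - 1*5) - 1 = 1*(2 - 5) - 1 = 1*(-3) - 1 = -3 - 1 = -4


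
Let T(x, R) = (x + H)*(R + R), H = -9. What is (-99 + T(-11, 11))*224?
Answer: -120736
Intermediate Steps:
T(x, R) = 2*R*(-9 + x) (T(x, R) = (x - 9)*(R + R) = (-9 + x)*(2*R) = 2*R*(-9 + x))
(-99 + T(-11, 11))*224 = (-99 + 2*11*(-9 - 11))*224 = (-99 + 2*11*(-20))*224 = (-99 - 440)*224 = -539*224 = -120736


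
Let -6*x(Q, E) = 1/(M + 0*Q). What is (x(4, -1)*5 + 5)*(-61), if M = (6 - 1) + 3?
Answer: -14335/48 ≈ -298.65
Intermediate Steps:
M = 8 (M = 5 + 3 = 8)
x(Q, E) = -1/48 (x(Q, E) = -1/(6*(8 + 0*Q)) = -1/(6*(8 + 0)) = -1/6/8 = -1/6*1/8 = -1/48)
(x(4, -1)*5 + 5)*(-61) = (-1/48*5 + 5)*(-61) = (-5/48 + 5)*(-61) = (235/48)*(-61) = -14335/48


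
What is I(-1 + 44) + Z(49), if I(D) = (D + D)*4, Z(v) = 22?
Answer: 366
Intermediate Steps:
I(D) = 8*D (I(D) = (2*D)*4 = 8*D)
I(-1 + 44) + Z(49) = 8*(-1 + 44) + 22 = 8*43 + 22 = 344 + 22 = 366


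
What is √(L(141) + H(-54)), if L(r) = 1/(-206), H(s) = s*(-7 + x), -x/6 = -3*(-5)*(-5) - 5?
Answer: I*√1083900518/206 ≈ 159.82*I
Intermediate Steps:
x = 480 (x = -6*(-3*(-5)*(-5) - 5) = -6*(15*(-5) - 5) = -6*(-75 - 5) = -6*(-80) = 480)
H(s) = 473*s (H(s) = s*(-7 + 480) = s*473 = 473*s)
L(r) = -1/206
√(L(141) + H(-54)) = √(-1/206 + 473*(-54)) = √(-1/206 - 25542) = √(-5261653/206) = I*√1083900518/206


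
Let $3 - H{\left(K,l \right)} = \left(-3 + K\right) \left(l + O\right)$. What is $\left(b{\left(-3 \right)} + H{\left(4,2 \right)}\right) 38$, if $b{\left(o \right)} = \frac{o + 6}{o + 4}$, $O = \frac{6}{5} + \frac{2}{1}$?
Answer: $\frac{152}{5} \approx 30.4$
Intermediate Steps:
$O = \frac{16}{5}$ ($O = 6 \cdot \frac{1}{5} + 2 \cdot 1 = \frac{6}{5} + 2 = \frac{16}{5} \approx 3.2$)
$H{\left(K,l \right)} = 3 - \left(-3 + K\right) \left(\frac{16}{5} + l\right)$ ($H{\left(K,l \right)} = 3 - \left(-3 + K\right) \left(l + \frac{16}{5}\right) = 3 - \left(-3 + K\right) \left(\frac{16}{5} + l\right)$)
$b{\left(o \right)} = \frac{6 + o}{4 + o}$
$\left(b{\left(-3 \right)} + H{\left(4,2 \right)}\right) 38 = \left(\frac{6 - 3}{4 - 3} + \left(\frac{63}{5} + 3 \cdot 2 - \frac{64}{5} - 4 \cdot 2\right)\right) 38 = \left(1^{-1} \cdot 3 + \left(\frac{63}{5} + 6 - \frac{64}{5} - 8\right)\right) 38 = \left(1 \cdot 3 - \frac{11}{5}\right) 38 = \left(3 - \frac{11}{5}\right) 38 = \frac{4}{5} \cdot 38 = \frac{152}{5}$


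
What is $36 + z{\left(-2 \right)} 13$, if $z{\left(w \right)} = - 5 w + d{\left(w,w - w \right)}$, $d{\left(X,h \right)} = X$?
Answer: $140$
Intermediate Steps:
$z{\left(w \right)} = - 4 w$ ($z{\left(w \right)} = - 5 w + w = - 4 w$)
$36 + z{\left(-2 \right)} 13 = 36 + \left(-4\right) \left(-2\right) 13 = 36 + 8 \cdot 13 = 36 + 104 = 140$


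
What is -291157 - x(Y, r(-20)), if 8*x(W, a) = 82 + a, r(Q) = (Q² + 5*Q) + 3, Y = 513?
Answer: -2329641/8 ≈ -2.9121e+5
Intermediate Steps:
r(Q) = 3 + Q² + 5*Q
x(W, a) = 41/4 + a/8 (x(W, a) = (82 + a)/8 = 41/4 + a/8)
-291157 - x(Y, r(-20)) = -291157 - (41/4 + (3 + (-20)² + 5*(-20))/8) = -291157 - (41/4 + (3 + 400 - 100)/8) = -291157 - (41/4 + (⅛)*303) = -291157 - (41/4 + 303/8) = -291157 - 1*385/8 = -291157 - 385/8 = -2329641/8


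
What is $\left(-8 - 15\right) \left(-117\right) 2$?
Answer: $5382$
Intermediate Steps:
$\left(-8 - 15\right) \left(-117\right) 2 = \left(-23\right) \left(-117\right) 2 = 2691 \cdot 2 = 5382$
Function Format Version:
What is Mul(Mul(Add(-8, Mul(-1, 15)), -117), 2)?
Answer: 5382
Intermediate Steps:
Mul(Mul(Add(-8, Mul(-1, 15)), -117), 2) = Mul(Mul(Add(-8, -15), -117), 2) = Mul(Mul(-23, -117), 2) = Mul(2691, 2) = 5382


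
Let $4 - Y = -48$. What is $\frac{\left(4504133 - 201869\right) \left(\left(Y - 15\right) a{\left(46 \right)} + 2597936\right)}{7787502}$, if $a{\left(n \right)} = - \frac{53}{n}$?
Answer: $\frac{14281496208530}{9950697} \approx 1.4352 \cdot 10^{6}$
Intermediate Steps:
$Y = 52$ ($Y = 4 - -48 = 4 + 48 = 52$)
$\frac{\left(4504133 - 201869\right) \left(\left(Y - 15\right) a{\left(46 \right)} + 2597936\right)}{7787502} = \frac{\left(4504133 - 201869\right) \left(\left(52 - 15\right) \left(- \frac{53}{46}\right) + 2597936\right)}{7787502} = 4302264 \left(37 \left(\left(-53\right) \frac{1}{46}\right) + 2597936\right) \frac{1}{7787502} = 4302264 \left(37 \left(- \frac{53}{46}\right) + 2597936\right) \frac{1}{7787502} = 4302264 \left(- \frac{1961}{46} + 2597936\right) \frac{1}{7787502} = 4302264 \cdot \frac{119503095}{46} \cdot \frac{1}{7787502} = \frac{257066931753540}{23} \cdot \frac{1}{7787502} = \frac{14281496208530}{9950697}$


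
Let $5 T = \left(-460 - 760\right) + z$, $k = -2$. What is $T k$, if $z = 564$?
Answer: $\frac{1312}{5} \approx 262.4$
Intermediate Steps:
$T = - \frac{656}{5}$ ($T = \frac{\left(-460 - 760\right) + 564}{5} = \frac{-1220 + 564}{5} = \frac{1}{5} \left(-656\right) = - \frac{656}{5} \approx -131.2$)
$T k = \left(- \frac{656}{5}\right) \left(-2\right) = \frac{1312}{5}$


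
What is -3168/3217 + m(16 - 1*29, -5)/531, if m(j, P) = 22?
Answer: -1611434/1708227 ≈ -0.94334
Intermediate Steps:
-3168/3217 + m(16 - 1*29, -5)/531 = -3168/3217 + 22/531 = -1611434/1708227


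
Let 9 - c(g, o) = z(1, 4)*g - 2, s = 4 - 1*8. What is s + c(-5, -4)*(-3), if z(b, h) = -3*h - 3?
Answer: 188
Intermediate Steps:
z(b, h) = -3 - 3*h
s = -4 (s = 4 - 8 = -4)
c(g, o) = 11 + 15*g (c(g, o) = 9 - ((-3 - 3*4)*g - 2) = 9 - ((-3 - 12)*g - 2) = 9 - (-15*g - 2) = 9 - (-2 - 15*g) = 9 + (2 + 15*g) = 11 + 15*g)
s + c(-5, -4)*(-3) = -4 + (11 + 15*(-5))*(-3) = -4 + (11 - 75)*(-3) = -4 - 64*(-3) = -4 + 192 = 188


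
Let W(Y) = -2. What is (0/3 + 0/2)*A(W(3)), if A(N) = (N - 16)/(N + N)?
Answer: 0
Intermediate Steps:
A(N) = (-16 + N)/(2*N) (A(N) = (-16 + N)/((2*N)) = (-16 + N)*(1/(2*N)) = (-16 + N)/(2*N))
(0/3 + 0/2)*A(W(3)) = (0/3 + 0/2)*((½)*(-16 - 2)/(-2)) = (0*(⅓) + 0*(½))*((½)*(-½)*(-18)) = (0 + 0)*(9/2) = 0*(9/2) = 0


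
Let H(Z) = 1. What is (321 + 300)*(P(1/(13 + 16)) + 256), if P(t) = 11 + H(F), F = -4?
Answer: 166428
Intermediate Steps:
P(t) = 12 (P(t) = 11 + 1 = 12)
(321 + 300)*(P(1/(13 + 16)) + 256) = (321 + 300)*(12 + 256) = 621*268 = 166428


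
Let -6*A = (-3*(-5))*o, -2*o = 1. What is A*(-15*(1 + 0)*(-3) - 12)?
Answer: 165/4 ≈ 41.250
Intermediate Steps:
o = -1/2 (o = -1/2*1 = -1/2 ≈ -0.50000)
A = 5/4 (A = -(-3*(-5))*(-1)/(6*2) = -5*(-1)/(2*2) = -1/6*(-15/2) = 5/4 ≈ 1.2500)
A*(-15*(1 + 0)*(-3) - 12) = 5*(-15*(1 + 0)*(-3) - 12)/4 = 5*(-15*(-3) - 12)/4 = 5*(45 - 12)/4 = (5/4)*33 = 165/4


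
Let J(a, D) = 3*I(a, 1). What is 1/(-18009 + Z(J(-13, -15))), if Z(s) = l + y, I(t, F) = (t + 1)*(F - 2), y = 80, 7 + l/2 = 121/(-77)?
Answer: -7/125623 ≈ -5.5722e-5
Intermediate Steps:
l = -120/7 (l = -14 + 2*(121/(-77)) = -14 + 2*(121*(-1/77)) = -14 + 2*(-11/7) = -14 - 22/7 = -120/7 ≈ -17.143)
I(t, F) = (1 + t)*(-2 + F)
J(a, D) = -3 - 3*a (J(a, D) = 3*(-2 + 1 - 2*a + 1*a) = 3*(-2 + 1 - 2*a + a) = 3*(-1 - a) = -3 - 3*a)
Z(s) = 440/7 (Z(s) = -120/7 + 80 = 440/7)
1/(-18009 + Z(J(-13, -15))) = 1/(-18009 + 440/7) = 1/(-125623/7) = -7/125623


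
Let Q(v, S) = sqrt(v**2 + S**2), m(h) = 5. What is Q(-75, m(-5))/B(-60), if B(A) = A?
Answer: -sqrt(226)/12 ≈ -1.2528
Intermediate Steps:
Q(v, S) = sqrt(S**2 + v**2)
Q(-75, m(-5))/B(-60) = sqrt(5**2 + (-75)**2)/(-60) = sqrt(25 + 5625)*(-1/60) = sqrt(5650)*(-1/60) = (5*sqrt(226))*(-1/60) = -sqrt(226)/12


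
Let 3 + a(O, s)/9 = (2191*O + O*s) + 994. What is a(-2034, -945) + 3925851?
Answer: -18874506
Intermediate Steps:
a(O, s) = 8919 + 19719*O + 9*O*s (a(O, s) = -27 + 9*((2191*O + O*s) + 994) = -27 + 9*(994 + 2191*O + O*s) = -27 + (8946 + 19719*O + 9*O*s) = 8919 + 19719*O + 9*O*s)
a(-2034, -945) + 3925851 = (8919 + 19719*(-2034) + 9*(-2034)*(-945)) + 3925851 = (8919 - 40108446 + 17299170) + 3925851 = -22800357 + 3925851 = -18874506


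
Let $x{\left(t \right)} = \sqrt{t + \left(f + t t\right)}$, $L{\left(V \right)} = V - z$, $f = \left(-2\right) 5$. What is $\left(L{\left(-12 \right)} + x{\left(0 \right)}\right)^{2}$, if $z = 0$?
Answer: $\left(12 - i \sqrt{10}\right)^{2} \approx 134.0 - 75.895 i$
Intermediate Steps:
$f = -10$
$L{\left(V \right)} = V$ ($L{\left(V \right)} = V - 0 = V + 0 = V$)
$x{\left(t \right)} = \sqrt{-10 + t + t^{2}}$ ($x{\left(t \right)} = \sqrt{t + \left(-10 + t t\right)} = \sqrt{t + \left(-10 + t^{2}\right)} = \sqrt{-10 + t + t^{2}}$)
$\left(L{\left(-12 \right)} + x{\left(0 \right)}\right)^{2} = \left(-12 + \sqrt{-10 + 0 + 0^{2}}\right)^{2} = \left(-12 + \sqrt{-10 + 0 + 0}\right)^{2} = \left(-12 + \sqrt{-10}\right)^{2} = \left(-12 + i \sqrt{10}\right)^{2}$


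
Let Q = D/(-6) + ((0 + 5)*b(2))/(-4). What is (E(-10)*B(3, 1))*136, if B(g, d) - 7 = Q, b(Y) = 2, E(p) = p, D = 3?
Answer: -5440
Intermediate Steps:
Q = -3 (Q = 3/(-6) + ((0 + 5)*2)/(-4) = 3*(-⅙) + (5*2)*(-¼) = -½ + 10*(-¼) = -½ - 5/2 = -3)
B(g, d) = 4 (B(g, d) = 7 - 3 = 4)
(E(-10)*B(3, 1))*136 = -10*4*136 = -40*136 = -5440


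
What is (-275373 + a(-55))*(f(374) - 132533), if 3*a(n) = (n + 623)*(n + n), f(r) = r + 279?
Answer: 39062812040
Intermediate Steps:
f(r) = 279 + r
a(n) = 2*n*(623 + n)/3 (a(n) = ((n + 623)*(n + n))/3 = ((623 + n)*(2*n))/3 = (2*n*(623 + n))/3 = 2*n*(623 + n)/3)
(-275373 + a(-55))*(f(374) - 132533) = (-275373 + (⅔)*(-55)*(623 - 55))*((279 + 374) - 132533) = (-275373 + (⅔)*(-55)*568)*(653 - 132533) = (-275373 - 62480/3)*(-131880) = -888599/3*(-131880) = 39062812040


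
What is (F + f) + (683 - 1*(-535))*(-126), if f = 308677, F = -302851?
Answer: -147642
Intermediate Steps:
(F + f) + (683 - 1*(-535))*(-126) = (-302851 + 308677) + (683 - 1*(-535))*(-126) = 5826 + (683 + 535)*(-126) = 5826 + 1218*(-126) = 5826 - 153468 = -147642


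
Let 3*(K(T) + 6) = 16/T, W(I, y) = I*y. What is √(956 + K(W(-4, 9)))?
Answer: √76938/9 ≈ 30.820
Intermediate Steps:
K(T) = -6 + 16/(3*T) (K(T) = -6 + (16/T)/3 = -6 + 16/(3*T))
√(956 + K(W(-4, 9))) = √(956 + (-6 + 16/(3*((-4*9))))) = √(956 + (-6 + (16/3)/(-36))) = √(956 + (-6 + (16/3)*(-1/36))) = √(956 + (-6 - 4/27)) = √(956 - 166/27) = √(25646/27) = √76938/9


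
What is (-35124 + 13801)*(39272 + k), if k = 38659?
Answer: -1661722713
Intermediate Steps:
(-35124 + 13801)*(39272 + k) = (-35124 + 13801)*(39272 + 38659) = -21323*77931 = -1661722713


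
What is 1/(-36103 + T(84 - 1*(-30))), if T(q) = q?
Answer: -1/35989 ≈ -2.7786e-5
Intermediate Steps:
1/(-36103 + T(84 - 1*(-30))) = 1/(-36103 + (84 - 1*(-30))) = 1/(-36103 + (84 + 30)) = 1/(-36103 + 114) = 1/(-35989) = -1/35989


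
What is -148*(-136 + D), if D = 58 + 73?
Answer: 740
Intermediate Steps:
D = 131
-148*(-136 + D) = -148*(-136 + 131) = -148*(-5) = 740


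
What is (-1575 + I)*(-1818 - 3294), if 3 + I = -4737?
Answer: 32282280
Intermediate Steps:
I = -4740 (I = -3 - 4737 = -4740)
(-1575 + I)*(-1818 - 3294) = (-1575 - 4740)*(-1818 - 3294) = -6315*(-5112) = 32282280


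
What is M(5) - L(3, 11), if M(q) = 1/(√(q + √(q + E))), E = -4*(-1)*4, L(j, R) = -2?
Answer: 2 + (5 + √21)^(-½) ≈ 2.3230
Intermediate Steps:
E = 16 (E = 4*4 = 16)
M(q) = (q + √(16 + q))^(-½) (M(q) = 1/(√(q + √(q + 16))) = 1/(√(q + √(16 + q))) = (q + √(16 + q))^(-½))
M(5) - L(3, 11) = (5 + √(16 + 5))^(-½) - 1*(-2) = (5 + √21)^(-½) + 2 = 2 + (5 + √21)^(-½)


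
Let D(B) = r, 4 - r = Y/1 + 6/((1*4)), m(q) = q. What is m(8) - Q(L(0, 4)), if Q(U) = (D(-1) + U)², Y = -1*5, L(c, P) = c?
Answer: -193/4 ≈ -48.250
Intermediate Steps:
Y = -5
r = 15/2 (r = 4 - (-5/1 + 6/((1*4))) = 4 - (-5*1 + 6/4) = 4 - (-5 + 6*(¼)) = 4 - (-5 + 3/2) = 4 - 1*(-7/2) = 4 + 7/2 = 15/2 ≈ 7.5000)
D(B) = 15/2
Q(U) = (15/2 + U)²
m(8) - Q(L(0, 4)) = 8 - (15 + 2*0)²/4 = 8 - (15 + 0)²/4 = 8 - 15²/4 = 8 - 225/4 = -193/4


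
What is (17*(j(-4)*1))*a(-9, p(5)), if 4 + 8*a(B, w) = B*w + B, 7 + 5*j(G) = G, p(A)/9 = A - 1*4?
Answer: 8789/20 ≈ 439.45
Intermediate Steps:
p(A) = -36 + 9*A (p(A) = 9*(A - 1*4) = 9*(A - 4) = 9*(-4 + A) = -36 + 9*A)
j(G) = -7/5 + G/5
a(B, w) = -1/2 + B/8 + B*w/8 (a(B, w) = -1/2 + (B*w + B)/8 = -1/2 + (B + B*w)/8 = -1/2 + (B/8 + B*w/8) = -1/2 + B/8 + B*w/8)
(17*(j(-4)*1))*a(-9, p(5)) = (17*((-7/5 + (1/5)*(-4))*1))*(-1/2 + (1/8)*(-9) + (1/8)*(-9)*(-36 + 9*5)) = (17*((-7/5 - 4/5)*1))*(-1/2 - 9/8 + (1/8)*(-9)*(-36 + 45)) = (17*(-11/5*1))*(-1/2 - 9/8 + (1/8)*(-9)*9) = (17*(-11/5))*(-1/2 - 9/8 - 81/8) = -187/5*(-47/4) = 8789/20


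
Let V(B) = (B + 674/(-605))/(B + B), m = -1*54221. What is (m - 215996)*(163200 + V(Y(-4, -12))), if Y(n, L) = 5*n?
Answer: -533604640115979/12100 ≈ -4.4100e+10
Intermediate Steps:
m = -54221
V(B) = (-674/605 + B)/(2*B) (V(B) = (B + 674*(-1/605))/((2*B)) = (B - 674/605)*(1/(2*B)) = (-674/605 + B)*(1/(2*B)) = (-674/605 + B)/(2*B))
(m - 215996)*(163200 + V(Y(-4, -12))) = (-54221 - 215996)*(163200 + (-674 + 605*(5*(-4)))/(1210*((5*(-4))))) = -270217*(163200 + (1/1210)*(-674 + 605*(-20))/(-20)) = -270217*(163200 + (1/1210)*(-1/20)*(-674 - 12100)) = -270217*(163200 + (1/1210)*(-1/20)*(-12774)) = -270217*(163200 + 6387/12100) = -270217*1974726387/12100 = -533604640115979/12100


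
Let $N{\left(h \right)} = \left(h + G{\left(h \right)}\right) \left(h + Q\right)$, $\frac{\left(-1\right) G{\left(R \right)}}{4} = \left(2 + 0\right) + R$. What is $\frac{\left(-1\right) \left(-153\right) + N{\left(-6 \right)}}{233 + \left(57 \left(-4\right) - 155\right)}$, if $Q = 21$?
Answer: $- \frac{101}{50} \approx -2.02$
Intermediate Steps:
$G{\left(R \right)} = -8 - 4 R$ ($G{\left(R \right)} = - 4 \left(\left(2 + 0\right) + R\right) = - 4 \left(2 + R\right) = -8 - 4 R$)
$N{\left(h \right)} = \left(-8 - 3 h\right) \left(21 + h\right)$ ($N{\left(h \right)} = \left(h - \left(8 + 4 h\right)\right) \left(h + 21\right) = \left(-8 - 3 h\right) \left(21 + h\right)$)
$\frac{\left(-1\right) \left(-153\right) + N{\left(-6 \right)}}{233 + \left(57 \left(-4\right) - 155\right)} = \frac{\left(-1\right) \left(-153\right) - \left(-258 + 108\right)}{233 + \left(57 \left(-4\right) - 155\right)} = \frac{153 - -150}{233 - 383} = \frac{153 + 150}{-150} = 303 \left(- \frac{1}{150}\right) = - \frac{101}{50}$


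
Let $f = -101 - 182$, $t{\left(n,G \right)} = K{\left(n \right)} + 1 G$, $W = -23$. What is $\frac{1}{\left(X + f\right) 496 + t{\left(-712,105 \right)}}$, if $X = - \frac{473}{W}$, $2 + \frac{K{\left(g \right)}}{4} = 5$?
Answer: $- \frac{23}{2991165} \approx -7.6893 \cdot 10^{-6}$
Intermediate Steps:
$K{\left(g \right)} = 12$ ($K{\left(g \right)} = -8 + 4 \cdot 5 = -8 + 20 = 12$)
$t{\left(n,G \right)} = 12 + G$ ($t{\left(n,G \right)} = 12 + 1 G = 12 + G$)
$f = -283$ ($f = -101 - 182 = -283$)
$X = \frac{473}{23}$ ($X = - \frac{473}{-23} = \left(-473\right) \left(- \frac{1}{23}\right) = \frac{473}{23} \approx 20.565$)
$\frac{1}{\left(X + f\right) 496 + t{\left(-712,105 \right)}} = \frac{1}{\left(\frac{473}{23} - 283\right) 496 + \left(12 + 105\right)} = \frac{1}{\left(- \frac{6036}{23}\right) 496 + 117} = \frac{1}{- \frac{2993856}{23} + 117} = \frac{1}{- \frac{2991165}{23}} = - \frac{23}{2991165}$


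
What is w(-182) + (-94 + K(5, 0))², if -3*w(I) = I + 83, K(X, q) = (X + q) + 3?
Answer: 7429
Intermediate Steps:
K(X, q) = 3 + X + q
w(I) = -83/3 - I/3 (w(I) = -(I + 83)/3 = -(83 + I)/3 = -83/3 - I/3)
w(-182) + (-94 + K(5, 0))² = (-83/3 - ⅓*(-182)) + (-94 + (3 + 5 + 0))² = (-83/3 + 182/3) + (-94 + 8)² = 33 + (-86)² = 33 + 7396 = 7429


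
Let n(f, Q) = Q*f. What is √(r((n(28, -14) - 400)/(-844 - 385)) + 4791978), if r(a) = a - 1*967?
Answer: √7236540419219/1229 ≈ 2188.8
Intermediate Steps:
r(a) = -967 + a (r(a) = a - 967 = -967 + a)
√(r((n(28, -14) - 400)/(-844 - 385)) + 4791978) = √((-967 + (-14*28 - 400)/(-844 - 385)) + 4791978) = √((-967 + (-392 - 400)/(-1229)) + 4791978) = √((-967 - 792*(-1/1229)) + 4791978) = √((-967 + 792/1229) + 4791978) = √(-1187651/1229 + 4791978) = √(5888153311/1229) = √7236540419219/1229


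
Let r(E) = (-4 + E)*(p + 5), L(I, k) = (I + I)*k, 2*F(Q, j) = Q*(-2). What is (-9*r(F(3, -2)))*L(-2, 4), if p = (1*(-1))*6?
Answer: 1008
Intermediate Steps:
p = -6 (p = -1*6 = -6)
F(Q, j) = -Q (F(Q, j) = (Q*(-2))/2 = (-2*Q)/2 = -Q)
L(I, k) = 2*I*k (L(I, k) = (2*I)*k = 2*I*k)
r(E) = 4 - E (r(E) = (-4 + E)*(-6 + 5) = (-4 + E)*(-1) = 4 - E)
(-9*r(F(3, -2)))*L(-2, 4) = (-9*(4 - (-1)*3))*(2*(-2)*4) = -9*(4 - 1*(-3))*(-16) = -9*(4 + 3)*(-16) = -9*7*(-16) = -63*(-16) = 1008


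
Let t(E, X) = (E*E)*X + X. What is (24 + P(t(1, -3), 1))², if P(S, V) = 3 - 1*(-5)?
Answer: 1024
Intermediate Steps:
t(E, X) = X + X*E² (t(E, X) = E²*X + X = X*E² + X = X + X*E²)
P(S, V) = 8 (P(S, V) = 3 + 5 = 8)
(24 + P(t(1, -3), 1))² = (24 + 8)² = 32² = 1024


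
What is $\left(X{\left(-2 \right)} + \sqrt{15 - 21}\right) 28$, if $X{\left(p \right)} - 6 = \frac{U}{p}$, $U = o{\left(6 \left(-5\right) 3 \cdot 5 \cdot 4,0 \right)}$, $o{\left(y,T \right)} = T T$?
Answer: $168 + 28 i \sqrt{6} \approx 168.0 + 68.586 i$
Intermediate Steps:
$o{\left(y,T \right)} = T^{2}$
$U = 0$ ($U = 0^{2} = 0$)
$X{\left(p \right)} = 6$ ($X{\left(p \right)} = 6 + \frac{0}{p} = 6 + 0 = 6$)
$\left(X{\left(-2 \right)} + \sqrt{15 - 21}\right) 28 = \left(6 + \sqrt{15 - 21}\right) 28 = \left(6 + \sqrt{-6}\right) 28 = \left(6 + i \sqrt{6}\right) 28 = 168 + 28 i \sqrt{6}$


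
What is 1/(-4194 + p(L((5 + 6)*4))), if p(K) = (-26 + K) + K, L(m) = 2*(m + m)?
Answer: -1/3868 ≈ -0.00025853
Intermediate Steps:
L(m) = 4*m (L(m) = 2*(2*m) = 4*m)
p(K) = -26 + 2*K
1/(-4194 + p(L((5 + 6)*4))) = 1/(-4194 + (-26 + 2*(4*((5 + 6)*4)))) = 1/(-4194 + (-26 + 2*(4*(11*4)))) = 1/(-4194 + (-26 + 2*(4*44))) = 1/(-4194 + (-26 + 2*176)) = 1/(-4194 + (-26 + 352)) = 1/(-4194 + 326) = 1/(-3868) = -1/3868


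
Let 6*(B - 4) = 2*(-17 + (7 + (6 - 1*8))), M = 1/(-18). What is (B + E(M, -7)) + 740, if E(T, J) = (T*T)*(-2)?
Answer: 119879/162 ≈ 739.99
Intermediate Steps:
M = -1/18 ≈ -0.055556
E(T, J) = -2*T² (E(T, J) = T²*(-2) = -2*T²)
B = 0 (B = 4 + (2*(-17 + (7 + (6 - 1*8))))/6 = 4 + (2*(-17 + (7 + (6 - 8))))/6 = 4 + (2*(-17 + (7 - 2)))/6 = 4 + (2*(-17 + 5))/6 = 4 + (2*(-12))/6 = 4 + (⅙)*(-24) = 4 - 4 = 0)
(B + E(M, -7)) + 740 = (0 - 2*(-1/18)²) + 740 = (0 - 2*1/324) + 740 = (0 - 1/162) + 740 = -1/162 + 740 = 119879/162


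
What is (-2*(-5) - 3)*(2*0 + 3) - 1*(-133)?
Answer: 154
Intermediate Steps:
(-2*(-5) - 3)*(2*0 + 3) - 1*(-133) = (10 - 3)*(0 + 3) + 133 = 7*3 + 133 = 21 + 133 = 154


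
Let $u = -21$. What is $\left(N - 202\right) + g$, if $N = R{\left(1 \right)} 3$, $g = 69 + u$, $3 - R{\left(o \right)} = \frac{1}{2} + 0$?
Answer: $- \frac{293}{2} \approx -146.5$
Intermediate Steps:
$R{\left(o \right)} = \frac{5}{2}$ ($R{\left(o \right)} = 3 - \left(\frac{1}{2} + 0\right) = 3 - \frac{1}{2} = \frac{5}{2}$)
$g = 48$ ($g = 69 - 21 = 48$)
$N = \frac{15}{2}$ ($N = \frac{5}{2} \cdot 3 = \frac{15}{2} \approx 7.5$)
$\left(N - 202\right) + g = \left(\frac{15}{2} - 202\right) + 48 = - \frac{389}{2} + 48 = - \frac{293}{2}$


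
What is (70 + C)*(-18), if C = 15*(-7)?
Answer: 630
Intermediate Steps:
C = -105
(70 + C)*(-18) = (70 - 105)*(-18) = -35*(-18) = 630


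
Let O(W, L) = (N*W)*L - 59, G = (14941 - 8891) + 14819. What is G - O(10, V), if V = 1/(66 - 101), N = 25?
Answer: 146546/7 ≈ 20935.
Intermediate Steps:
G = 20869 (G = 6050 + 14819 = 20869)
V = -1/35 (V = 1/(-35) = -1/35 ≈ -0.028571)
O(W, L) = -59 + 25*L*W (O(W, L) = (25*W)*L - 59 = 25*L*W - 59 = -59 + 25*L*W)
G - O(10, V) = 20869 - (-59 + 25*(-1/35)*10) = 20869 - (-59 - 50/7) = 20869 - 1*(-463/7) = 20869 + 463/7 = 146546/7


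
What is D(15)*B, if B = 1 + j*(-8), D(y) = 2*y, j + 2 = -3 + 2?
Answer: 750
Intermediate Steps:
j = -3 (j = -2 + (-3 + 2) = -2 - 1 = -3)
B = 25 (B = 1 - 3*(-8) = 1 + 24 = 25)
D(15)*B = (2*15)*25 = 30*25 = 750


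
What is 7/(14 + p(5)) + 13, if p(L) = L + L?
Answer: 319/24 ≈ 13.292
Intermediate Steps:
p(L) = 2*L
7/(14 + p(5)) + 13 = 7/(14 + 2*5) + 13 = 7/(14 + 10) + 13 = 7/24 + 13 = 319/24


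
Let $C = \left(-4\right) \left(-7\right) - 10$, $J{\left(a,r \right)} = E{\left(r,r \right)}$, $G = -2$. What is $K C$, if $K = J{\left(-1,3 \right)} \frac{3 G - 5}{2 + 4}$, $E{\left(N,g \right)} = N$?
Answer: $-99$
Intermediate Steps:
$J{\left(a,r \right)} = r$
$C = 18$ ($C = 28 - 10 = 18$)
$K = - \frac{11}{2}$ ($K = 3 \frac{3 \left(-2\right) - 5}{2 + 4} = 3 \frac{-6 - 5}{6} = 3 \left(\left(-11\right) \frac{1}{6}\right) = 3 \left(- \frac{11}{6}\right) = - \frac{11}{2} \approx -5.5$)
$K C = \left(- \frac{11}{2}\right) 18 = -99$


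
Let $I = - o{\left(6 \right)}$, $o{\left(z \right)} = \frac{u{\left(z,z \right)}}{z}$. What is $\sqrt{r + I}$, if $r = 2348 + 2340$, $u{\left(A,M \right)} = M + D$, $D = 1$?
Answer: $\frac{\sqrt{168726}}{6} \approx 68.46$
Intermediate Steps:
$u{\left(A,M \right)} = 1 + M$ ($u{\left(A,M \right)} = M + 1 = 1 + M$)
$o{\left(z \right)} = \frac{1 + z}{z}$
$r = 4688$
$I = - \frac{7}{6}$ ($I = - \frac{1 + 6}{6} = - \frac{7}{6} \approx -1.1667$)
$\sqrt{r + I} = \sqrt{4688 - \frac{7}{6}} = \sqrt{\frac{28121}{6}} = \frac{\sqrt{168726}}{6}$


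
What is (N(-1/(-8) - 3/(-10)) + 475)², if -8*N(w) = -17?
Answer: 14569489/64 ≈ 2.2765e+5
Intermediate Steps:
N(w) = 17/8 (N(w) = -⅛*(-17) = 17/8)
(N(-1/(-8) - 3/(-10)) + 475)² = (17/8 + 475)² = (3817/8)² = 14569489/64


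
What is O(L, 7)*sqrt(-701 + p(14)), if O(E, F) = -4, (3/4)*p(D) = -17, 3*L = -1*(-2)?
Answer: -4*I*sqrt(6513)/3 ≈ -107.6*I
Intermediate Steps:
L = 2/3 (L = (-1*(-2))/3 = (1/3)*2 = 2/3 ≈ 0.66667)
p(D) = -68/3 (p(D) = (4/3)*(-17) = -68/3)
O(L, 7)*sqrt(-701 + p(14)) = -4*sqrt(-701 - 68/3) = -4*I*sqrt(6513)/3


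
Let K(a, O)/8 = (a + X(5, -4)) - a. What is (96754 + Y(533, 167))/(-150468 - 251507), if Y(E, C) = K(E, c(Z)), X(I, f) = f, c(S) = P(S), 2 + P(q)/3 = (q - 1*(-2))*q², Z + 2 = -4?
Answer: -96722/401975 ≈ -0.24062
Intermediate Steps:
Z = -6 (Z = -2 - 4 = -6)
P(q) = -6 + 3*q²*(2 + q) (P(q) = -6 + 3*((q - 1*(-2))*q²) = -6 + 3*((q + 2)*q²) = -6 + 3*((2 + q)*q²) = -6 + 3*(q²*(2 + q)) = -6 + 3*q²*(2 + q))
c(S) = -6 + 3*S³ + 6*S²
K(a, O) = -32 (K(a, O) = 8*((a - 4) - a) = 8*((-4 + a) - a) = 8*(-4) = -32)
Y(E, C) = -32
(96754 + Y(533, 167))/(-150468 - 251507) = (96754 - 32)/(-150468 - 251507) = 96722/(-401975) = 96722*(-1/401975) = -96722/401975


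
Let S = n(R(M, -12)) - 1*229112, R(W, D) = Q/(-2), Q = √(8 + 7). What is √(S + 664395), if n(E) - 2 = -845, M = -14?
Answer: 2*√108610 ≈ 659.12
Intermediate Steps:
Q = √15 ≈ 3.8730
R(W, D) = -√15/2 (R(W, D) = √15/(-2) = √15*(-½) = -√15/2)
n(E) = -843 (n(E) = 2 - 845 = -843)
S = -229955 (S = -843 - 1*229112 = -843 - 229112 = -229955)
√(S + 664395) = √(-229955 + 664395) = √434440 = 2*√108610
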